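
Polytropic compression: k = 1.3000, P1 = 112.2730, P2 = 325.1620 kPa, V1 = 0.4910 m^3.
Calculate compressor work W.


(k-1)/k = 0.2308
(P2/P1)^exp = 1.2781
W = 4.3333 * 112.2730 * 0.4910 * (1.2781 - 1) = 66.4395 kJ

66.4395 kJ


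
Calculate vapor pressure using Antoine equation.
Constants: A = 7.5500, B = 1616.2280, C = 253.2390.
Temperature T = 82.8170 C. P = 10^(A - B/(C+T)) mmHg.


C+T = 336.0560
B/(C+T) = 4.8094
log10(P) = 7.5500 - 4.8094 = 2.7406
P = 10^2.7406 = 550.2996 mmHg

550.2996 mmHg


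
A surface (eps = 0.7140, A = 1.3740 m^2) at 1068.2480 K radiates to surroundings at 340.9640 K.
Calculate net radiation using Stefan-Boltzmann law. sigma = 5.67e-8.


T^4 = 1.3022e+12
Tsurr^4 = 1.3516e+10
Q = 0.7140 * 5.67e-8 * 1.3740 * 1.2887e+12 = 71684.5167 W

71684.5167 W


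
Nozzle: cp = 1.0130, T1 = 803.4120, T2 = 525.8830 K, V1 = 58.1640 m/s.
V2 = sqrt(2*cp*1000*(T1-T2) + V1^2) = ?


dT = 277.5290 K
2*cp*1000*dT = 562273.7540
V1^2 = 3383.0509
V2 = sqrt(565656.8049) = 752.1016 m/s

752.1016 m/s


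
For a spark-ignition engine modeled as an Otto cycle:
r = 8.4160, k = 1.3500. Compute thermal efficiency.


r^(k-1) = 2.1076
eta = 1 - 1/2.1076 = 0.5255 = 52.5525%

52.5525%


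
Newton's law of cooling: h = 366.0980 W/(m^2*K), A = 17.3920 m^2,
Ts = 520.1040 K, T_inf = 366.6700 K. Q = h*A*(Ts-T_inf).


dT = 153.4340 K
Q = 366.0980 * 17.3920 * 153.4340 = 976941.3462 W

976941.3462 W


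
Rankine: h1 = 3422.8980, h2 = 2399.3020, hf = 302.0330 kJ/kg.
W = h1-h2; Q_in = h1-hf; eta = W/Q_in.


W = 1023.5960 kJ/kg
Q_in = 3120.8650 kJ/kg
eta = 0.3280 = 32.7985%

eta = 32.7985%


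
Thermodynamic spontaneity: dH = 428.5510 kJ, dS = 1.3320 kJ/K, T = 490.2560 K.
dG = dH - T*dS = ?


T*dS = 490.2560 * 1.3320 = 653.0210 kJ
dG = 428.5510 - 653.0210 = -224.4700 kJ (spontaneous)

dG = -224.4700 kJ, spontaneous


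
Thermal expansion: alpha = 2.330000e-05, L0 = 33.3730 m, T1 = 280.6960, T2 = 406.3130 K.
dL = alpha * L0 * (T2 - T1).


dT = 125.6170 K
dL = 2.330000e-05 * 33.3730 * 125.6170 = 0.097679 m
L_final = 33.470679 m

dL = 0.097679 m


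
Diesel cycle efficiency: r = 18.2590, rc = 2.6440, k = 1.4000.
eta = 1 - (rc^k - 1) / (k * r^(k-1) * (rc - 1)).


r^(k-1) = 3.1959
rc^k = 3.9009
eta = 0.6056 = 60.5621%

60.5621%


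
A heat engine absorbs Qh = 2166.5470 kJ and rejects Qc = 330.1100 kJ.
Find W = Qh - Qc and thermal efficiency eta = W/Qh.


W = 2166.5470 - 330.1100 = 1836.4370 kJ
eta = 1836.4370 / 2166.5470 = 0.8476 = 84.7633%

W = 1836.4370 kJ, eta = 84.7633%


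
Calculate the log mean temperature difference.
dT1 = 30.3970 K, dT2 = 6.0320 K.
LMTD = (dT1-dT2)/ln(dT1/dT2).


dT1/dT2 = 5.0393
ln(dT1/dT2) = 1.6173
LMTD = 24.3650 / 1.6173 = 15.0656 K

15.0656 K


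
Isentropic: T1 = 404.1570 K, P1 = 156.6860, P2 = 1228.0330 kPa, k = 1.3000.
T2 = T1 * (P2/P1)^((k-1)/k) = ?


(k-1)/k = 0.2308
(P2/P1)^exp = 1.6082
T2 = 404.1570 * 1.6082 = 649.9790 K

649.9790 K


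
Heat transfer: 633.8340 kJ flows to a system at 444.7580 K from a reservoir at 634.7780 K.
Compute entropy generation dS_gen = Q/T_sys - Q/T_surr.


dS_sys = 633.8340/444.7580 = 1.4251 kJ/K
dS_surr = -633.8340/634.7780 = -0.9985 kJ/K
dS_gen = 1.4251 - 0.9985 = 0.4266 kJ/K (irreversible)

dS_gen = 0.4266 kJ/K, irreversible


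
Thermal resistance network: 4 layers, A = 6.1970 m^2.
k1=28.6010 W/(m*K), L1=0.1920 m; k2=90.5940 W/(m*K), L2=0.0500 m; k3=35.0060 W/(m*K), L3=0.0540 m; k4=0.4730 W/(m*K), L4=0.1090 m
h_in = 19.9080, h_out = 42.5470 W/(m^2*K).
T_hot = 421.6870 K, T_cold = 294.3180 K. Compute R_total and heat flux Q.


R_conv_in = 1/(19.9080*6.1970) = 0.0081
R_1 = 0.1920/(28.6010*6.1970) = 0.0011
R_2 = 0.0500/(90.5940*6.1970) = 8.9061e-05
R_3 = 0.0540/(35.0060*6.1970) = 0.0002
R_4 = 0.1090/(0.4730*6.1970) = 0.0372
R_conv_out = 1/(42.5470*6.1970) = 0.0038
R_total = 0.0505 K/W
Q = 127.3690 / 0.0505 = 2521.8561 W

R_total = 0.0505 K/W, Q = 2521.8561 W


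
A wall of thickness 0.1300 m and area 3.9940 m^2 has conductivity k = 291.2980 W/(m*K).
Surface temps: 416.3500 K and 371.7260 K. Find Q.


dT = 44.6240 K
Q = 291.2980 * 3.9940 * 44.6240 / 0.1300 = 399365.6501 W

399365.6501 W


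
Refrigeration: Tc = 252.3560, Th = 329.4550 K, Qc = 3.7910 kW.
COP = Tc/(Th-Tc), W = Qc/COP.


COP = 252.3560 / 77.0990 = 3.2731
W = 3.7910 / 3.2731 = 1.1582 kW

COP = 3.2731, W = 1.1582 kW


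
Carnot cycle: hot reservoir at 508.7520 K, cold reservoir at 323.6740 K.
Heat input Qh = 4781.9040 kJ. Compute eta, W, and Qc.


eta = 1 - 323.6740/508.7520 = 0.3638
W = 0.3638 * 4781.9040 = 1739.6005 kJ
Qc = 4781.9040 - 1739.6005 = 3042.3035 kJ

eta = 36.3788%, W = 1739.6005 kJ, Qc = 3042.3035 kJ


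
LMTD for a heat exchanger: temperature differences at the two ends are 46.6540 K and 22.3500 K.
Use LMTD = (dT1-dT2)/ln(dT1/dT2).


dT1/dT2 = 2.0874
ln(dT1/dT2) = 0.7359
LMTD = 24.3040 / 0.7359 = 33.0248 K

33.0248 K


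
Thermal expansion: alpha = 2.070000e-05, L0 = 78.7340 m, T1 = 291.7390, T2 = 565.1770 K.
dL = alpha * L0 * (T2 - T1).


dT = 273.4380 K
dL = 2.070000e-05 * 78.7340 * 273.4380 = 0.445648 m
L_final = 79.179648 m

dL = 0.445648 m


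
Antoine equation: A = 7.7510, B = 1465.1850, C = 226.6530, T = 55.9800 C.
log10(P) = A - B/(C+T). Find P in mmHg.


C+T = 282.6330
B/(C+T) = 5.1841
log10(P) = 7.7510 - 5.1841 = 2.5669
P = 10^2.5669 = 368.9309 mmHg

368.9309 mmHg


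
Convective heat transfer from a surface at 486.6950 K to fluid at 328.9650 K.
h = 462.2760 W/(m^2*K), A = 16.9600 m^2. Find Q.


dT = 157.7300 K
Q = 462.2760 * 16.9600 * 157.7300 = 1236634.8974 W

1236634.8974 W


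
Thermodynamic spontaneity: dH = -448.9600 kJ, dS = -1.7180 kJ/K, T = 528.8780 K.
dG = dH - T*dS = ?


T*dS = 528.8780 * -1.7180 = -908.6124 kJ
dG = -448.9600 + 908.6124 = 459.6524 kJ (non-spontaneous)

dG = 459.6524 kJ, non-spontaneous


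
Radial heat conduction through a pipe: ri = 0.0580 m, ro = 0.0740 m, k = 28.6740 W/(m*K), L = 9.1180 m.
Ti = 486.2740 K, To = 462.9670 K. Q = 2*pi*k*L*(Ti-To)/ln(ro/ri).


dT = 23.3070 K
ln(ro/ri) = 0.2436
Q = 2*pi*28.6740*9.1180*23.3070 / 0.2436 = 157158.3504 W

157158.3504 W


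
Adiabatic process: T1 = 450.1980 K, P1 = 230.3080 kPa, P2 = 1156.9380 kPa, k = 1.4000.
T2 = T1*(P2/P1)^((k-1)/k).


(k-1)/k = 0.2857
(P2/P1)^exp = 1.5859
T2 = 450.1980 * 1.5859 = 713.9858 K

713.9858 K


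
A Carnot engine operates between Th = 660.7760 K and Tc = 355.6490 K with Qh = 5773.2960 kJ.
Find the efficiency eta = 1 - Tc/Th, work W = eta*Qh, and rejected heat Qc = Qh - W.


eta = 1 - 355.6490/660.7760 = 0.4618
W = 0.4618 * 5773.2960 = 2665.9390 kJ
Qc = 5773.2960 - 2665.9390 = 3107.3570 kJ

eta = 46.1771%, W = 2665.9390 kJ, Qc = 3107.3570 kJ


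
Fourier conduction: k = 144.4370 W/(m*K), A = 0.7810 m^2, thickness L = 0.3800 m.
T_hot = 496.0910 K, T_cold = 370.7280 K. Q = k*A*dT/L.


dT = 125.3630 K
Q = 144.4370 * 0.7810 * 125.3630 / 0.3800 = 37214.7643 W

37214.7643 W


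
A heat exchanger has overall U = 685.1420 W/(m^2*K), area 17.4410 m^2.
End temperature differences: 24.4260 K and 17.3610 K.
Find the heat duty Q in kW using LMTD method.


LMTD = 20.6929 K
Q = 685.1420 * 17.4410 * 20.6929 = 247270.8130 W = 247.2708 kW

247.2708 kW


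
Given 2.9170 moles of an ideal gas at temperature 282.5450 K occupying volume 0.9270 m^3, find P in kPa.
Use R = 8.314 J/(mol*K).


P = nRT/V = 2.9170 * 8.314 * 282.5450 / 0.9270
= 6852.2638 / 0.9270 = 7391.8704 Pa = 7.3919 kPa

7.3919 kPa


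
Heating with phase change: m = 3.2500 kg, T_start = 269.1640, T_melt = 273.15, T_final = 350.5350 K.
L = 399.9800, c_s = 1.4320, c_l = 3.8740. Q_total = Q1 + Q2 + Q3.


Q1 (sensible, solid) = 3.2500 * 1.4320 * 3.9860 = 18.5508 kJ
Q2 (latent) = 3.2500 * 399.9800 = 1299.9350 kJ
Q3 (sensible, liquid) = 3.2500 * 3.8740 * 77.3850 = 974.3158 kJ
Q_total = 2292.8017 kJ

2292.8017 kJ


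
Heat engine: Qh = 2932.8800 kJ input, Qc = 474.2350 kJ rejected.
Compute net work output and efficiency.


W = 2932.8800 - 474.2350 = 2458.6450 kJ
eta = 2458.6450 / 2932.8800 = 0.8383 = 83.8304%

W = 2458.6450 kJ, eta = 83.8304%


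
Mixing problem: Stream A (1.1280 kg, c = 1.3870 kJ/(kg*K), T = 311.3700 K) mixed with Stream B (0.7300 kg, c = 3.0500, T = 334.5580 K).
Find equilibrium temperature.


num = 1232.0430
den = 3.7910
Tf = 324.9885 K

324.9885 K


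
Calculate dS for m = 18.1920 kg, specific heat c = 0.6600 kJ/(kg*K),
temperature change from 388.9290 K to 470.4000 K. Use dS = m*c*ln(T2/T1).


T2/T1 = 1.2095
ln(T2/T1) = 0.1902
dS = 18.1920 * 0.6600 * 0.1902 = 2.2835 kJ/K

2.2835 kJ/K


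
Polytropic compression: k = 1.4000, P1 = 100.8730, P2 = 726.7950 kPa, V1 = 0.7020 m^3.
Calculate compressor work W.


(k-1)/k = 0.2857
(P2/P1)^exp = 1.7581
W = 3.5000 * 100.8730 * 0.7020 * (1.7581 - 1) = 187.8868 kJ

187.8868 kJ


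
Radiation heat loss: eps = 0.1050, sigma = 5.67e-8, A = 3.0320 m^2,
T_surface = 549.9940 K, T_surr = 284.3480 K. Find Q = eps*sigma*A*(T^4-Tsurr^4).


T^4 = 9.1502e+10
Tsurr^4 = 6.5373e+09
Q = 0.1050 * 5.67e-8 * 3.0320 * 8.4965e+10 = 1533.7028 W

1533.7028 W


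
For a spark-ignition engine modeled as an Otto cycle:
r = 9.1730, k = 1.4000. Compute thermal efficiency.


r^(k-1) = 2.4266
eta = 1 - 1/2.4266 = 0.5879 = 58.7907%

58.7907%


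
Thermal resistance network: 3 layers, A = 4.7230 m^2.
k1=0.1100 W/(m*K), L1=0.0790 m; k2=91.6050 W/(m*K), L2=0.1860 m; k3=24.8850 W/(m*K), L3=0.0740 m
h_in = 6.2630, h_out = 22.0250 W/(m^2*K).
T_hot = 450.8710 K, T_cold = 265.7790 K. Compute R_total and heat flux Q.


R_conv_in = 1/(6.2630*4.7230) = 0.0338
R_1 = 0.0790/(0.1100*4.7230) = 0.1521
R_2 = 0.1860/(91.6050*4.7230) = 0.0004
R_3 = 0.0740/(24.8850*4.7230) = 0.0006
R_conv_out = 1/(22.0250*4.7230) = 0.0096
R_total = 0.1965 K/W
Q = 185.0920 / 0.1965 = 941.7540 W

R_total = 0.1965 K/W, Q = 941.7540 W


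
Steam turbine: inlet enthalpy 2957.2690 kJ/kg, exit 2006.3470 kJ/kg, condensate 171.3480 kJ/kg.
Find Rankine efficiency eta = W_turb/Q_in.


W = 950.9220 kJ/kg
Q_in = 2785.9210 kJ/kg
eta = 0.3413 = 34.1331%

eta = 34.1331%


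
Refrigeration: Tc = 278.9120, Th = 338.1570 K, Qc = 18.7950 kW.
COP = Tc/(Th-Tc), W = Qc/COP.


COP = 278.9120 / 59.2450 = 4.7078
W = 18.7950 / 4.7078 = 3.9923 kW

COP = 4.7078, W = 3.9923 kW


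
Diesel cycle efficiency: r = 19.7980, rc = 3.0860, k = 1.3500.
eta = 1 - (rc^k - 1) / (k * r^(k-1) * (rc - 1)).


r^(k-1) = 2.8433
rc^k = 4.5781
eta = 0.5531 = 55.3125%

55.3125%


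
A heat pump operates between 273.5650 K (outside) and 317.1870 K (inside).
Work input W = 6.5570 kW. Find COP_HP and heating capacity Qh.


COP = 317.1870 / 43.6220 = 7.2713
Qh = 7.2713 * 6.5570 = 47.6777 kW

COP = 7.2713, Qh = 47.6777 kW


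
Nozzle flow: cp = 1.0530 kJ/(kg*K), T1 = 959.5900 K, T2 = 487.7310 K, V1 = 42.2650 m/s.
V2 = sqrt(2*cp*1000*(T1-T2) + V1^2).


dT = 471.8590 K
2*cp*1000*dT = 993735.0540
V1^2 = 1786.3302
V2 = sqrt(995521.3842) = 997.7582 m/s

997.7582 m/s


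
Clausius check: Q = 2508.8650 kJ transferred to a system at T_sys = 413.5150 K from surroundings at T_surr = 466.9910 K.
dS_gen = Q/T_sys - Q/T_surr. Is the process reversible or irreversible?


dS_sys = 2508.8650/413.5150 = 6.0672 kJ/K
dS_surr = -2508.8650/466.9910 = -5.3724 kJ/K
dS_gen = 6.0672 - 5.3724 = 0.6948 kJ/K (irreversible)

dS_gen = 0.6948 kJ/K, irreversible


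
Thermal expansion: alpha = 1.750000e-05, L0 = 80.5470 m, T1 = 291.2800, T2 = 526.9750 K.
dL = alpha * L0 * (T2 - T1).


dT = 235.6950 K
dL = 1.750000e-05 * 80.5470 * 235.6950 = 0.332229 m
L_final = 80.879229 m

dL = 0.332229 m


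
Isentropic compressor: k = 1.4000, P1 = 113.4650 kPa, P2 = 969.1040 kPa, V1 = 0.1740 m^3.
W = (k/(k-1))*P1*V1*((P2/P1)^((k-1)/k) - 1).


(k-1)/k = 0.2857
(P2/P1)^exp = 1.8456
W = 3.5000 * 113.4650 * 0.1740 * (1.8456 - 1) = 58.4334 kJ

58.4334 kJ


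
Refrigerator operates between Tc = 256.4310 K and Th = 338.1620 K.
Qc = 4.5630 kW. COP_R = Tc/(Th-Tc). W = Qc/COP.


COP = 256.4310 / 81.7310 = 3.1375
W = 4.5630 / 3.1375 = 1.4543 kW

COP = 3.1375, W = 1.4543 kW


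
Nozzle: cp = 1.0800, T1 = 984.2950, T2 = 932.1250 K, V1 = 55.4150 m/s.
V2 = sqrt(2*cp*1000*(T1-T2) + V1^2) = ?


dT = 52.1700 K
2*cp*1000*dT = 112687.2000
V1^2 = 3070.8222
V2 = sqrt(115758.0222) = 340.2323 m/s

340.2323 m/s


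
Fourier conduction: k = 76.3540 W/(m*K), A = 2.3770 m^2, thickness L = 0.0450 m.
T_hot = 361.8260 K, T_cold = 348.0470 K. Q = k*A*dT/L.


dT = 13.7790 K
Q = 76.3540 * 2.3770 * 13.7790 / 0.0450 = 55573.2968 W

55573.2968 W


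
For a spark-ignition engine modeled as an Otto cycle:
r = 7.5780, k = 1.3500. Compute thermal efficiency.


r^(k-1) = 2.0316
eta = 1 - 1/2.0316 = 0.5078 = 50.7784%

50.7784%


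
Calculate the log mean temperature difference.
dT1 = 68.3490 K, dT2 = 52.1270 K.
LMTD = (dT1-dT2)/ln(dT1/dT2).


dT1/dT2 = 1.3112
ln(dT1/dT2) = 0.2709
LMTD = 16.2220 / 0.2709 = 59.8722 K

59.8722 K


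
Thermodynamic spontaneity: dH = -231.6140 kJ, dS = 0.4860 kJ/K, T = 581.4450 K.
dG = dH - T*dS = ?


T*dS = 581.4450 * 0.4860 = 282.5823 kJ
dG = -231.6140 - 282.5823 = -514.1963 kJ (spontaneous)

dG = -514.1963 kJ, spontaneous


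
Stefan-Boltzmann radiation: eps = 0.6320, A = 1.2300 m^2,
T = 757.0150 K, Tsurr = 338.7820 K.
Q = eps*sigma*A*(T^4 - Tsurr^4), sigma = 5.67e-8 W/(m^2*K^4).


T^4 = 3.2841e+11
Tsurr^4 = 1.3173e+10
Q = 0.6320 * 5.67e-8 * 1.2300 * 3.1524e+11 = 13894.5411 W

13894.5411 W


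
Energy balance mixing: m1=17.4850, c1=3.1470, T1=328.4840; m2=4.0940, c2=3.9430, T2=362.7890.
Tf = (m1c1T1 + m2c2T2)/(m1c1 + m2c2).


num = 23931.3020
den = 71.1679
Tf = 336.2652 K

336.2652 K


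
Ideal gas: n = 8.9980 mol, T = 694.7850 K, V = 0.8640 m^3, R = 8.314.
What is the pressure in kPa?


P = nRT/V = 8.9980 * 8.314 * 694.7850 / 0.8640
= 51976.4295 / 0.8640 = 60157.9045 Pa = 60.1579 kPa

60.1579 kPa


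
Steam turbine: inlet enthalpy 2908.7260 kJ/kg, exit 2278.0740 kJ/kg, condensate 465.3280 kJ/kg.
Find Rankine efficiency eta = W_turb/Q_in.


W = 630.6520 kJ/kg
Q_in = 2443.3980 kJ/kg
eta = 0.2581 = 25.8104%

eta = 25.8104%


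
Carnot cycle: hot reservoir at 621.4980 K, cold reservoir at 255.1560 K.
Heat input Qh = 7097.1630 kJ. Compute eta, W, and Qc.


eta = 1 - 255.1560/621.4980 = 0.5895
W = 0.5895 * 7097.1630 = 4183.4228 kJ
Qc = 7097.1630 - 4183.4228 = 2913.7402 kJ

eta = 58.9450%, W = 4183.4228 kJ, Qc = 2913.7402 kJ


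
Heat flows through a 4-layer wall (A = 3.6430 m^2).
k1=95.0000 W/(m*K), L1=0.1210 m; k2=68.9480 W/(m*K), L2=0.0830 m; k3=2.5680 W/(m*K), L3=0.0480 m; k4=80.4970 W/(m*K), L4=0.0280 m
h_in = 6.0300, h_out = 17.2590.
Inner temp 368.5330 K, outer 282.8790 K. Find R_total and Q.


R_conv_in = 1/(6.0300*3.6430) = 0.0455
R_1 = 0.1210/(95.0000*3.6430) = 0.0003
R_2 = 0.0830/(68.9480*3.6430) = 0.0003
R_3 = 0.0480/(2.5680*3.6430) = 0.0051
R_4 = 0.0280/(80.4970*3.6430) = 9.5481e-05
R_conv_out = 1/(17.2590*3.6430) = 0.0159
R_total = 0.0673 K/W
Q = 85.6540 / 0.0673 = 1272.0899 W

R_total = 0.0673 K/W, Q = 1272.0899 W


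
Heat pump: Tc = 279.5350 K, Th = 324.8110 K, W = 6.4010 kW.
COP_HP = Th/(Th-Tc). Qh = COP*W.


COP = 324.8110 / 45.2760 = 7.1740
Qh = 7.1740 * 6.4010 = 45.9209 kW

COP = 7.1740, Qh = 45.9209 kW


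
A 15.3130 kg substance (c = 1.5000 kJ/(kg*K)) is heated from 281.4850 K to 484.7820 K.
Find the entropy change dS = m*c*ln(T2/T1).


T2/T1 = 1.7222
ln(T2/T1) = 0.5436
dS = 15.3130 * 1.5000 * 0.5436 = 12.4867 kJ/K

12.4867 kJ/K


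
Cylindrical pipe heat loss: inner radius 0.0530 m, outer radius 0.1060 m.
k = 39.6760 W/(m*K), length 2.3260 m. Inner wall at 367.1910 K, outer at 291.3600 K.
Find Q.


dT = 75.8310 K
ln(ro/ri) = 0.6931
Q = 2*pi*39.6760*2.3260*75.8310 / 0.6931 = 63436.4370 W

63436.4370 W


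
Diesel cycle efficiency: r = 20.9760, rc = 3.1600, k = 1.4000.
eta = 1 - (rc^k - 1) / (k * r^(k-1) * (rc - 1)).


r^(k-1) = 3.3782
rc^k = 5.0068
eta = 0.6078 = 60.7781%

60.7781%


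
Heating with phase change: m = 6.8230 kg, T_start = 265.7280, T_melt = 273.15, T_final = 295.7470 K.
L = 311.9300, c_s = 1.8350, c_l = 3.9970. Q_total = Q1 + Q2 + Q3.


Q1 (sensible, solid) = 6.8230 * 1.8350 * 7.4220 = 92.9250 kJ
Q2 (latent) = 6.8230 * 311.9300 = 2128.2984 kJ
Q3 (sensible, liquid) = 6.8230 * 3.9970 * 22.5970 = 616.2548 kJ
Q_total = 2837.4781 kJ

2837.4781 kJ


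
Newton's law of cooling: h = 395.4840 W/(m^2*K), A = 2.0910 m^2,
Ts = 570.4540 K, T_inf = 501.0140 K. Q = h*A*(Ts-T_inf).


dT = 69.4400 K
Q = 395.4840 * 2.0910 * 69.4400 = 57423.8971 W

57423.8971 W


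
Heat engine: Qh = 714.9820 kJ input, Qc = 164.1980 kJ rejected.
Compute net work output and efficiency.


W = 714.9820 - 164.1980 = 550.7840 kJ
eta = 550.7840 / 714.9820 = 0.7703 = 77.0347%

W = 550.7840 kJ, eta = 77.0347%


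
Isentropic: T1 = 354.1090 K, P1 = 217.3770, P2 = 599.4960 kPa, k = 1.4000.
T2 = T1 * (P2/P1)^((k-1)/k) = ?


(k-1)/k = 0.2857
(P2/P1)^exp = 1.3362
T2 = 354.1090 * 1.3362 = 473.1675 K

473.1675 K


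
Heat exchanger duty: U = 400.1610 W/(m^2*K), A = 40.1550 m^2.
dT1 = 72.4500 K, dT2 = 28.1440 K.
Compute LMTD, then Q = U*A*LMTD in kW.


LMTD = 46.8568 K
Q = 400.1610 * 40.1550 * 46.8568 = 752916.3041 W = 752.9163 kW

752.9163 kW


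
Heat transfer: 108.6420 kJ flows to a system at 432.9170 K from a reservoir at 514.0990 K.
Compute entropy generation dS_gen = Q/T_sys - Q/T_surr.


dS_sys = 108.6420/432.9170 = 0.2510 kJ/K
dS_surr = -108.6420/514.0990 = -0.2113 kJ/K
dS_gen = 0.2510 - 0.2113 = 0.0396 kJ/K (irreversible)

dS_gen = 0.0396 kJ/K, irreversible


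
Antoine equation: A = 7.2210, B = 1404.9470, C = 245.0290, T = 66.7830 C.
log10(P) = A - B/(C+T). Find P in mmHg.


C+T = 311.8120
B/(C+T) = 4.5058
log10(P) = 7.2210 - 4.5058 = 2.7152
P = 10^2.7152 = 519.0985 mmHg

519.0985 mmHg


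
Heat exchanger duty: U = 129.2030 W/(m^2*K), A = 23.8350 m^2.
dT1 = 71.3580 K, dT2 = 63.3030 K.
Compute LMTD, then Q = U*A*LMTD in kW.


LMTD = 67.2501 K
Q = 129.2030 * 23.8350 * 67.2501 = 207100.3399 W = 207.1003 kW

207.1003 kW


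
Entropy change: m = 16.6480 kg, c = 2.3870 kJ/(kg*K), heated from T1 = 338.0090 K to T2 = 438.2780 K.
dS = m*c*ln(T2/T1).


T2/T1 = 1.2966
ln(T2/T1) = 0.2598
dS = 16.6480 * 2.3870 * 0.2598 = 10.3234 kJ/K

10.3234 kJ/K


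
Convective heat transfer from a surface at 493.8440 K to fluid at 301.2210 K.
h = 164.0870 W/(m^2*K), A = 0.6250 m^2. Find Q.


dT = 192.6230 K
Q = 164.0870 * 0.6250 * 192.6230 = 19754.3314 W

19754.3314 W


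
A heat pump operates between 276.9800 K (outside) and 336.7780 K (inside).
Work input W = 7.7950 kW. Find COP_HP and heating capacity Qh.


COP = 336.7780 / 59.7980 = 5.6319
Qh = 5.6319 * 7.7950 = 43.9009 kW

COP = 5.6319, Qh = 43.9009 kW


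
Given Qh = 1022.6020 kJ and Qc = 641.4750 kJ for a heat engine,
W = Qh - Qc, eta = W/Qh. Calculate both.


W = 1022.6020 - 641.4750 = 381.1270 kJ
eta = 381.1270 / 1022.6020 = 0.3727 = 37.2703%

W = 381.1270 kJ, eta = 37.2703%


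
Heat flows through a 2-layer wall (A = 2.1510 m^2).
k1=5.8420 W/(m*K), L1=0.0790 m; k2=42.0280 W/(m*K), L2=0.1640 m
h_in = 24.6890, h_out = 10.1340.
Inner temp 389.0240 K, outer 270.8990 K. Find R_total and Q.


R_conv_in = 1/(24.6890*2.1510) = 0.0188
R_1 = 0.0790/(5.8420*2.1510) = 0.0063
R_2 = 0.1640/(42.0280*2.1510) = 0.0018
R_conv_out = 1/(10.1340*2.1510) = 0.0459
R_total = 0.0728 K/W
Q = 118.1250 / 0.0728 = 1622.4541 W

R_total = 0.0728 K/W, Q = 1622.4541 W


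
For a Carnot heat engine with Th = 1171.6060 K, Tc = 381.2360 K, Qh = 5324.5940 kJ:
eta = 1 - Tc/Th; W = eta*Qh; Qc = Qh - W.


eta = 1 - 381.2360/1171.6060 = 0.6746
W = 0.6746 * 5324.5940 = 3591.9920 kJ
Qc = 5324.5940 - 3591.9920 = 1732.6020 kJ

eta = 67.4604%, W = 3591.9920 kJ, Qc = 1732.6020 kJ


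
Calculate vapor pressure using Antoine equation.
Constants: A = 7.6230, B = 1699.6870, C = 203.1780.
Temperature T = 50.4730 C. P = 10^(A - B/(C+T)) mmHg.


C+T = 253.6510
B/(C+T) = 6.7009
log10(P) = 7.6230 - 6.7009 = 0.9221
P = 10^0.9221 = 8.3582 mmHg

8.3582 mmHg


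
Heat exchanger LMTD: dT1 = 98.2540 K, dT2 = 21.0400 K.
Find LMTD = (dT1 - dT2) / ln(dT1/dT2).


dT1/dT2 = 4.6699
ln(dT1/dT2) = 1.5411
LMTD = 77.2140 / 1.5411 = 50.1022 K

50.1022 K


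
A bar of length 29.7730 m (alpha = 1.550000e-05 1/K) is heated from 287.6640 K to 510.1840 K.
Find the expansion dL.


dT = 222.5200 K
dL = 1.550000e-05 * 29.7730 * 222.5200 = 0.102689 m
L_final = 29.875689 m

dL = 0.102689 m


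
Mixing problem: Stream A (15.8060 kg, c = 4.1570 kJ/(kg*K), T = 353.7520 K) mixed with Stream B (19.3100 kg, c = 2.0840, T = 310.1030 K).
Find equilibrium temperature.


num = 35722.6442
den = 105.9476
Tf = 337.1728 K

337.1728 K


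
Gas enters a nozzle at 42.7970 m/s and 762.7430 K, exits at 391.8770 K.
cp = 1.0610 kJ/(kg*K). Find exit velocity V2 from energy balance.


dT = 370.8660 K
2*cp*1000*dT = 786977.6520
V1^2 = 1831.5832
V2 = sqrt(788809.2352) = 888.1493 m/s

888.1493 m/s


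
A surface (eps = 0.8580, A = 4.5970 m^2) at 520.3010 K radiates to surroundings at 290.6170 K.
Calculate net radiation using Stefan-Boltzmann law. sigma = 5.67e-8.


T^4 = 7.3286e+10
Tsurr^4 = 7.1332e+09
Q = 0.8580 * 5.67e-8 * 4.5970 * 6.6152e+10 = 14794.1660 W

14794.1660 W


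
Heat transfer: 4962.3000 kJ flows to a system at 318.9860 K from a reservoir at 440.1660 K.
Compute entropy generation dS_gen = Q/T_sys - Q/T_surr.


dS_sys = 4962.3000/318.9860 = 15.5565 kJ/K
dS_surr = -4962.3000/440.1660 = -11.2737 kJ/K
dS_gen = 15.5565 - 11.2737 = 4.2828 kJ/K (irreversible)

dS_gen = 4.2828 kJ/K, irreversible


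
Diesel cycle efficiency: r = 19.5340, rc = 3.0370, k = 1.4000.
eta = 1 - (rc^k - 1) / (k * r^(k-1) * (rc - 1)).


r^(k-1) = 3.2833
rc^k = 4.7361
eta = 0.6010 = 60.0989%

60.0989%


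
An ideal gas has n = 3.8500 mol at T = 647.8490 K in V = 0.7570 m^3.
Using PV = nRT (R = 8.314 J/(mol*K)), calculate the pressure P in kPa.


P = nRT/V = 3.8500 * 8.314 * 647.8490 / 0.7570
= 20736.9339 / 0.7570 = 27393.5718 Pa = 27.3936 kPa

27.3936 kPa


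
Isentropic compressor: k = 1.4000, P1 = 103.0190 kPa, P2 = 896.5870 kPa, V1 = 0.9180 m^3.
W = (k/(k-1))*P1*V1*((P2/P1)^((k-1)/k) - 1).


(k-1)/k = 0.2857
(P2/P1)^exp = 1.8556
W = 3.5000 * 103.0190 * 0.9180 * (1.8556 - 1) = 283.1955 kJ

283.1955 kJ


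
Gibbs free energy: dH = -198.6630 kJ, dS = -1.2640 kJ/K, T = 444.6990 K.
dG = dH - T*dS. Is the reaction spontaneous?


T*dS = 444.6990 * -1.2640 = -562.0995 kJ
dG = -198.6630 + 562.0995 = 363.4365 kJ (non-spontaneous)

dG = 363.4365 kJ, non-spontaneous


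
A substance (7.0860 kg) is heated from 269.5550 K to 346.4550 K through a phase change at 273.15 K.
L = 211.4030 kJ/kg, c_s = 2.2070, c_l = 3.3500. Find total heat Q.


Q1 (sensible, solid) = 7.0860 * 2.2070 * 3.5950 = 56.2215 kJ
Q2 (latent) = 7.0860 * 211.4030 = 1498.0017 kJ
Q3 (sensible, liquid) = 7.0860 * 3.3500 * 73.3050 = 1740.1214 kJ
Q_total = 3294.3446 kJ

3294.3446 kJ


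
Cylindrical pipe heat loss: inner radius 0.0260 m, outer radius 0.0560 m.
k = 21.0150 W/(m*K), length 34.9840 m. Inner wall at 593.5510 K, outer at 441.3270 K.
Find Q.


dT = 152.2240 K
ln(ro/ri) = 0.7673
Q = 2*pi*21.0150*34.9840*152.2240 / 0.7673 = 916477.9975 W

916477.9975 W


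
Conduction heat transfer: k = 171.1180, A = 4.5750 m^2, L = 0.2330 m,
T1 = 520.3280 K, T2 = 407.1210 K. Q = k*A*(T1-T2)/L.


dT = 113.2070 K
Q = 171.1180 * 4.5750 * 113.2070 / 0.2330 = 380368.1591 W

380368.1591 W


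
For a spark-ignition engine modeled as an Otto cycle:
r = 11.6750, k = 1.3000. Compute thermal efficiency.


r^(k-1) = 2.0901
eta = 1 - 1/2.0901 = 0.5216 = 52.1565%

52.1565%


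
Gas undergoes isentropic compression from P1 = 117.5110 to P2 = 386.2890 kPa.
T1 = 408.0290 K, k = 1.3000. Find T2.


(k-1)/k = 0.2308
(P2/P1)^exp = 1.3160
T2 = 408.0290 * 1.3160 = 536.9828 K

536.9828 K


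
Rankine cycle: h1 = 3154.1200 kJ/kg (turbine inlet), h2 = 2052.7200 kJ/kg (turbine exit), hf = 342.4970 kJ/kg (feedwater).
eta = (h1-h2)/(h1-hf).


W = 1101.4000 kJ/kg
Q_in = 2811.6230 kJ/kg
eta = 0.3917 = 39.1731%

eta = 39.1731%


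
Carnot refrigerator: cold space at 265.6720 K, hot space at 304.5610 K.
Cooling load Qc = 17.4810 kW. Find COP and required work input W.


COP = 265.6720 / 38.8890 = 6.8315
W = 17.4810 / 6.8315 = 2.5589 kW

COP = 6.8315, W = 2.5589 kW


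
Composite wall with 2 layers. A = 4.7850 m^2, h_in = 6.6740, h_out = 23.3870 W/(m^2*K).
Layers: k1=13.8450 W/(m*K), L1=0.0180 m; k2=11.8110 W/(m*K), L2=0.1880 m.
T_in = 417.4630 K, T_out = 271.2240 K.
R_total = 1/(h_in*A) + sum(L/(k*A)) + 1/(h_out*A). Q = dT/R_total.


R_conv_in = 1/(6.6740*4.7850) = 0.0313
R_1 = 0.0180/(13.8450*4.7850) = 0.0003
R_2 = 0.1880/(11.8110*4.7850) = 0.0033
R_conv_out = 1/(23.3870*4.7850) = 0.0089
R_total = 0.0438 K/W
Q = 146.2390 / 0.0438 = 3335.1545 W

R_total = 0.0438 K/W, Q = 3335.1545 W


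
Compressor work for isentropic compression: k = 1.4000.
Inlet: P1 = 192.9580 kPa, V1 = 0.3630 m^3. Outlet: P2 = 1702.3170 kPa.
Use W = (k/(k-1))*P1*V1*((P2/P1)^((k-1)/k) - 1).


(k-1)/k = 0.2857
(P2/P1)^exp = 1.8628
W = 3.5000 * 192.9580 * 0.3630 * (1.8628 - 1) = 211.5169 kJ

211.5169 kJ


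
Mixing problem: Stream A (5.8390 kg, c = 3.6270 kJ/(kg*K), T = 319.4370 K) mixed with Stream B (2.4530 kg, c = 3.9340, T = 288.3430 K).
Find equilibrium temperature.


num = 9547.5931
den = 30.8282
Tf = 309.7037 K

309.7037 K


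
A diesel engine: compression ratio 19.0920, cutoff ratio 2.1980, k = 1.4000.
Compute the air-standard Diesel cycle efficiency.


r^(k-1) = 3.2534
rc^k = 3.0119
eta = 0.6313 = 63.1296%

63.1296%


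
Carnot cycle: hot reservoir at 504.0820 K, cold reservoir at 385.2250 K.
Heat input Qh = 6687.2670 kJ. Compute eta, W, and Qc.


eta = 1 - 385.2250/504.0820 = 0.2358
W = 0.2358 * 6687.2670 = 1576.7841 kJ
Qc = 6687.2670 - 1576.7841 = 5110.4829 kJ

eta = 23.5789%, W = 1576.7841 kJ, Qc = 5110.4829 kJ


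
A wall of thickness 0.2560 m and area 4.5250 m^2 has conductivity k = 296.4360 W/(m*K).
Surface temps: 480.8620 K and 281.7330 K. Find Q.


dT = 199.1290 K
Q = 296.4360 * 4.5250 * 199.1290 / 0.2560 = 1043383.7664 W

1043383.7664 W


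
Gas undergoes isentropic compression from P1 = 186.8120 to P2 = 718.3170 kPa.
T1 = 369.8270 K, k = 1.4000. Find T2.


(k-1)/k = 0.2857
(P2/P1)^exp = 1.4693
T2 = 369.8270 * 1.4693 = 543.3956 K

543.3956 K


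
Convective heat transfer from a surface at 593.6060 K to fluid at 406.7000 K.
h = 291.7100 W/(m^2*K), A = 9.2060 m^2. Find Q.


dT = 186.9060 K
Q = 291.7100 * 9.2060 * 186.9060 = 501932.7473 W

501932.7473 W


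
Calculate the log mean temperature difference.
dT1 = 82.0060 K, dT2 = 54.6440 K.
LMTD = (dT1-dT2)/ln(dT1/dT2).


dT1/dT2 = 1.5007
ln(dT1/dT2) = 0.4060
LMTD = 27.3620 / 0.4060 = 67.4019 K

67.4019 K


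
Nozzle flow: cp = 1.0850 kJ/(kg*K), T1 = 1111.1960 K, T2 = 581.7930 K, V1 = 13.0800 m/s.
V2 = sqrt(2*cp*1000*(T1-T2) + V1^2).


dT = 529.4030 K
2*cp*1000*dT = 1148804.5100
V1^2 = 171.0864
V2 = sqrt(1148975.5964) = 1071.9028 m/s

1071.9028 m/s


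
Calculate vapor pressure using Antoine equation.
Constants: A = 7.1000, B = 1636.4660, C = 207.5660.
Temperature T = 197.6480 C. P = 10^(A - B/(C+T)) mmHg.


C+T = 405.2140
B/(C+T) = 4.0385
log10(P) = 7.1000 - 4.0385 = 3.0615
P = 10^3.0615 = 1152.0654 mmHg

1152.0654 mmHg


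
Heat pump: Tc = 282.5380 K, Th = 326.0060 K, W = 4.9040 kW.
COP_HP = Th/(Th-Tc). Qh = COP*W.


COP = 326.0060 / 43.4680 = 7.4999
Qh = 7.4999 * 4.9040 = 36.7795 kW

COP = 7.4999, Qh = 36.7795 kW


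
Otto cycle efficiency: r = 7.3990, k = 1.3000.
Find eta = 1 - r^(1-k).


r^(k-1) = 1.8229
eta = 1 - 1/1.8229 = 0.4514 = 45.1410%

45.1410%


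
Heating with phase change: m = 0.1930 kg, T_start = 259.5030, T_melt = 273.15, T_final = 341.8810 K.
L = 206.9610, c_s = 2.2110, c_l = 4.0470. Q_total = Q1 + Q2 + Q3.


Q1 (sensible, solid) = 0.1930 * 2.2110 * 13.6470 = 5.8235 kJ
Q2 (latent) = 0.1930 * 206.9610 = 39.9435 kJ
Q3 (sensible, liquid) = 0.1930 * 4.0470 * 68.7310 = 53.6838 kJ
Q_total = 99.4508 kJ

99.4508 kJ


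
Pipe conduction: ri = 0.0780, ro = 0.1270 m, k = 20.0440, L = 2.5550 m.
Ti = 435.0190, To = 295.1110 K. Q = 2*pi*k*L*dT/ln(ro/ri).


dT = 139.9080 K
ln(ro/ri) = 0.4875
Q = 2*pi*20.0440*2.5550*139.9080 / 0.4875 = 92351.1830 W

92351.1830 W


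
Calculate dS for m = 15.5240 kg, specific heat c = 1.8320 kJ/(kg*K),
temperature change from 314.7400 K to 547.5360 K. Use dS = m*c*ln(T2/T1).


T2/T1 = 1.7396
ln(T2/T1) = 0.5537
dS = 15.5240 * 1.8320 * 0.5537 = 15.7467 kJ/K

15.7467 kJ/K


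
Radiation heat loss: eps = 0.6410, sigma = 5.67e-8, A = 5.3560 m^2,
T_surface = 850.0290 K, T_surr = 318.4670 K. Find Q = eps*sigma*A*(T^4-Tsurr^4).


T^4 = 5.2208e+11
Tsurr^4 = 1.0286e+10
Q = 0.6410 * 5.67e-8 * 5.3560 * 5.1179e+11 = 99626.4128 W

99626.4128 W


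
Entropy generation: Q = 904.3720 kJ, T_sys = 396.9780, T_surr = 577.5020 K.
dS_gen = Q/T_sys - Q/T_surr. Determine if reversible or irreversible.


dS_sys = 904.3720/396.9780 = 2.2781 kJ/K
dS_surr = -904.3720/577.5020 = -1.5660 kJ/K
dS_gen = 2.2781 - 1.5660 = 0.7121 kJ/K (irreversible)

dS_gen = 0.7121 kJ/K, irreversible


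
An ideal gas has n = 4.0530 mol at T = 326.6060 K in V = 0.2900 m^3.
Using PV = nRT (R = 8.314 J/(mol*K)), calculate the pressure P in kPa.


P = nRT/V = 4.0530 * 8.314 * 326.6060 / 0.2900
= 11005.5255 / 0.2900 = 37950.0878 Pa = 37.9501 kPa

37.9501 kPa


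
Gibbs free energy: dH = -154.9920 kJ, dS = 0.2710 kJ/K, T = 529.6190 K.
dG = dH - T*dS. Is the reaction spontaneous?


T*dS = 529.6190 * 0.2710 = 143.5267 kJ
dG = -154.9920 - 143.5267 = -298.5187 kJ (spontaneous)

dG = -298.5187 kJ, spontaneous


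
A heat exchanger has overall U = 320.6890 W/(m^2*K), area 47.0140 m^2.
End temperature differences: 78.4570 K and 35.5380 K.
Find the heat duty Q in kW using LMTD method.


LMTD = 54.1942 K
Q = 320.6890 * 47.0140 * 54.1942 = 817079.1118 W = 817.0791 kW

817.0791 kW


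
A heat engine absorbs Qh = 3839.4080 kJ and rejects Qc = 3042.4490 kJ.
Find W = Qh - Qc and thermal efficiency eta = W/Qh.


W = 3839.4080 - 3042.4490 = 796.9590 kJ
eta = 796.9590 / 3839.4080 = 0.2076 = 20.7573%

W = 796.9590 kJ, eta = 20.7573%


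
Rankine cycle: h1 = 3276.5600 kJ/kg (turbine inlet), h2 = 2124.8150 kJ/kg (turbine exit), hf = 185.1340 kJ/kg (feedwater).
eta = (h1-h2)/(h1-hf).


W = 1151.7450 kJ/kg
Q_in = 3091.4260 kJ/kg
eta = 0.3726 = 37.2561%

eta = 37.2561%


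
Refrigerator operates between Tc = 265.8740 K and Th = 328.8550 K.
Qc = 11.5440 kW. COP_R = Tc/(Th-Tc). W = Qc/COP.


COP = 265.8740 / 62.9810 = 4.2215
W = 11.5440 / 4.2215 = 2.7346 kW

COP = 4.2215, W = 2.7346 kW


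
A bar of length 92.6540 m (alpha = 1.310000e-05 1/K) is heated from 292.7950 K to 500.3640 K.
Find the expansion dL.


dT = 207.5690 K
dL = 1.310000e-05 * 92.6540 * 207.5690 = 0.251940 m
L_final = 92.905940 m

dL = 0.251940 m


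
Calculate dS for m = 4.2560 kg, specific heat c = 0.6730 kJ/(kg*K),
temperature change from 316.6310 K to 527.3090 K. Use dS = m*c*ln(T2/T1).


T2/T1 = 1.6654
ln(T2/T1) = 0.5100
dS = 4.2560 * 0.6730 * 0.5100 = 1.4609 kJ/K

1.4609 kJ/K


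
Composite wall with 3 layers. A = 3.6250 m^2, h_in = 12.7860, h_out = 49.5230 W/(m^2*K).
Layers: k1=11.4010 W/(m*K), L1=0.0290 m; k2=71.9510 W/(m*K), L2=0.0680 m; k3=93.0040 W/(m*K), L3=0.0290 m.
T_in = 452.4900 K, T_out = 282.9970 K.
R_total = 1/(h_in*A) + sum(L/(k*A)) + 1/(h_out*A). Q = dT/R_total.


R_conv_in = 1/(12.7860*3.6250) = 0.0216
R_1 = 0.0290/(11.4010*3.6250) = 0.0007
R_2 = 0.0680/(71.9510*3.6250) = 0.0003
R_3 = 0.0290/(93.0040*3.6250) = 8.6018e-05
R_conv_out = 1/(49.5230*3.6250) = 0.0056
R_total = 0.0282 K/W
Q = 169.4930 / 0.0282 = 6011.6415 W

R_total = 0.0282 K/W, Q = 6011.6415 W


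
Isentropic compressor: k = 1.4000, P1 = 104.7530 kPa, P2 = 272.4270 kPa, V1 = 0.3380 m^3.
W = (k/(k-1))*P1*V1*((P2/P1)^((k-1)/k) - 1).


(k-1)/k = 0.2857
(P2/P1)^exp = 1.3140
W = 3.5000 * 104.7530 * 0.3380 * (1.3140 - 1) = 38.9117 kJ

38.9117 kJ


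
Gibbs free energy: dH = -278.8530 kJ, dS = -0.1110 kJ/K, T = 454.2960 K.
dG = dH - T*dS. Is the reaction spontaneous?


T*dS = 454.2960 * -0.1110 = -50.4269 kJ
dG = -278.8530 + 50.4269 = -228.4261 kJ (spontaneous)

dG = -228.4261 kJ, spontaneous


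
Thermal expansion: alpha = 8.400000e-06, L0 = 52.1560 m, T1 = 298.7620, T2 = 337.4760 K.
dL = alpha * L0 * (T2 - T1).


dT = 38.7140 K
dL = 8.400000e-06 * 52.1560 * 38.7140 = 0.016961 m
L_final = 52.172961 m

dL = 0.016961 m


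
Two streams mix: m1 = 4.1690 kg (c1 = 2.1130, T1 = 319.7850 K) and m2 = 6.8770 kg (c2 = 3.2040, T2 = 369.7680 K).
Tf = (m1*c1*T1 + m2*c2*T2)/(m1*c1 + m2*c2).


num = 10964.4512
den = 30.8430
Tf = 355.4923 K

355.4923 K


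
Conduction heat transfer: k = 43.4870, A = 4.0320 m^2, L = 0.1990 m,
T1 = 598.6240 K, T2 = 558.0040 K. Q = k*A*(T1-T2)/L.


dT = 40.6200 K
Q = 43.4870 * 4.0320 * 40.6200 / 0.1990 = 35790.4216 W

35790.4216 W


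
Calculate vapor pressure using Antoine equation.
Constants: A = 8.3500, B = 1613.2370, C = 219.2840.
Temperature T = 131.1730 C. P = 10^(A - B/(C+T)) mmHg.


C+T = 350.4570
B/(C+T) = 4.6032
log10(P) = 8.3500 - 4.6032 = 3.7468
P = 10^3.7468 = 5581.6415 mmHg

5581.6415 mmHg


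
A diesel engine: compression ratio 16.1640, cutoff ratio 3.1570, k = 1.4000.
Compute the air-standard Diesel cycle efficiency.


r^(k-1) = 3.0438
rc^k = 5.0002
eta = 0.5648 = 56.4809%

56.4809%


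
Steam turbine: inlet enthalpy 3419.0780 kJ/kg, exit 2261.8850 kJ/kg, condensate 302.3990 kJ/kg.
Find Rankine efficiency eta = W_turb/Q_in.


W = 1157.1930 kJ/kg
Q_in = 3116.6790 kJ/kg
eta = 0.3713 = 37.1290%

eta = 37.1290%


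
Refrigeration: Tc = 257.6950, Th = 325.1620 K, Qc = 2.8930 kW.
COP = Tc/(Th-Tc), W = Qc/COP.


COP = 257.6950 / 67.4670 = 3.8196
W = 2.8930 / 3.8196 = 0.7574 kW

COP = 3.8196, W = 0.7574 kW


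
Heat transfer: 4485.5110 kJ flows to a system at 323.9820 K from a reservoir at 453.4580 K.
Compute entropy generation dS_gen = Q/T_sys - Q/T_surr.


dS_sys = 4485.5110/323.9820 = 13.8449 kJ/K
dS_surr = -4485.5110/453.4580 = -9.8918 kJ/K
dS_gen = 13.8449 - 9.8918 = 3.9531 kJ/K (irreversible)

dS_gen = 3.9531 kJ/K, irreversible


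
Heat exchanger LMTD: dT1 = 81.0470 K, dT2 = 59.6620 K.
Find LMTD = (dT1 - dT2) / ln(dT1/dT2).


dT1/dT2 = 1.3584
ln(dT1/dT2) = 0.3063
LMTD = 21.3850 / 0.3063 = 69.8094 K

69.8094 K


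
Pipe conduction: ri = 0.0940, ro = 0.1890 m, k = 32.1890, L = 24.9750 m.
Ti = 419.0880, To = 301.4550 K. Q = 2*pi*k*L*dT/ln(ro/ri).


dT = 117.6330 K
ln(ro/ri) = 0.6985
Q = 2*pi*32.1890*24.9750*117.6330 / 0.6985 = 850717.3950 W

850717.3950 W


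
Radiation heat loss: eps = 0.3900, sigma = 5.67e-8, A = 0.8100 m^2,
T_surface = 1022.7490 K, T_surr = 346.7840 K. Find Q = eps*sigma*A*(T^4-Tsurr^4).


T^4 = 1.0941e+12
Tsurr^4 = 1.4462e+10
Q = 0.3900 * 5.67e-8 * 0.8100 * 1.0797e+12 = 19338.8318 W

19338.8318 W


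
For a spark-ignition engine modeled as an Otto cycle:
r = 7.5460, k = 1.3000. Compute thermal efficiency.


r^(k-1) = 1.8336
eta = 1 - 1/1.8336 = 0.4546 = 45.4638%

45.4638%


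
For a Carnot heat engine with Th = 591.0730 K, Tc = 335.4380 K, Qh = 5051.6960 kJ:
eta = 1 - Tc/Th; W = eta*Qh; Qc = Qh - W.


eta = 1 - 335.4380/591.0730 = 0.4325
W = 0.4325 * 5051.6960 = 2184.8237 kJ
Qc = 5051.6960 - 2184.8237 = 2866.8723 kJ

eta = 43.2493%, W = 2184.8237 kJ, Qc = 2866.8723 kJ


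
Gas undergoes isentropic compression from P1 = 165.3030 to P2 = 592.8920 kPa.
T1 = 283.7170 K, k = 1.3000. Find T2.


(k-1)/k = 0.2308
(P2/P1)^exp = 1.3428
T2 = 283.7170 * 1.3428 = 380.9710 K

380.9710 K


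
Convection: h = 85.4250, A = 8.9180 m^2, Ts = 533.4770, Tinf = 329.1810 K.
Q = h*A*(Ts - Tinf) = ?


dT = 204.2960 K
Q = 85.4250 * 8.9180 * 204.2960 = 155636.8094 W

155636.8094 W


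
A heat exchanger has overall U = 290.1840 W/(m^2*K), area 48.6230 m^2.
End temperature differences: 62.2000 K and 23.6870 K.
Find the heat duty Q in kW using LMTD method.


LMTD = 39.8921 K
Q = 290.1840 * 48.6230 * 39.8921 = 562862.5992 W = 562.8626 kW

562.8626 kW


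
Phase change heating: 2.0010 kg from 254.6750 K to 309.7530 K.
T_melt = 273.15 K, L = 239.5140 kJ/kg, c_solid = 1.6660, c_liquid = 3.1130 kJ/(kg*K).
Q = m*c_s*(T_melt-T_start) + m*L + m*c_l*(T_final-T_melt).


Q1 (sensible, solid) = 2.0010 * 1.6660 * 18.4750 = 61.5895 kJ
Q2 (latent) = 2.0010 * 239.5140 = 479.2675 kJ
Q3 (sensible, liquid) = 2.0010 * 3.1130 * 36.6030 = 228.0042 kJ
Q_total = 768.8612 kJ

768.8612 kJ


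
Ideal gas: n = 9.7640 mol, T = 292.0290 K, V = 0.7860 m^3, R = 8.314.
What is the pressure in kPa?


P = nRT/V = 9.7640 * 8.314 * 292.0290 / 0.7860
= 23706.2998 / 0.7860 = 30160.6868 Pa = 30.1607 kPa

30.1607 kPa


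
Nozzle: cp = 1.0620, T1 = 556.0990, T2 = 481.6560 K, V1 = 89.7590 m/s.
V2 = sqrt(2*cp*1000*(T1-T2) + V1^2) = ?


dT = 74.4430 K
2*cp*1000*dT = 158116.9320
V1^2 = 8056.6781
V2 = sqrt(166173.6101) = 407.6440 m/s

407.6440 m/s


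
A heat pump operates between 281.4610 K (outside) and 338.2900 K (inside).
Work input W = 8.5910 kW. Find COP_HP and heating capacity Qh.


COP = 338.2900 / 56.8290 = 5.9528
Qh = 5.9528 * 8.5910 = 51.1403 kW

COP = 5.9528, Qh = 51.1403 kW


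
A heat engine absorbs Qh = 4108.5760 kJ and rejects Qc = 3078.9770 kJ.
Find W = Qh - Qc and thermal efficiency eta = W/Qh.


W = 4108.5760 - 3078.9770 = 1029.5990 kJ
eta = 1029.5990 / 4108.5760 = 0.2506 = 25.0598%

W = 1029.5990 kJ, eta = 25.0598%


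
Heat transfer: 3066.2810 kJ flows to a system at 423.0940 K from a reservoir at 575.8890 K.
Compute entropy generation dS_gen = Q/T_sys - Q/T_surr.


dS_sys = 3066.2810/423.0940 = 7.2473 kJ/K
dS_surr = -3066.2810/575.8890 = -5.3244 kJ/K
dS_gen = 7.2473 - 5.3244 = 1.9229 kJ/K (irreversible)

dS_gen = 1.9229 kJ/K, irreversible


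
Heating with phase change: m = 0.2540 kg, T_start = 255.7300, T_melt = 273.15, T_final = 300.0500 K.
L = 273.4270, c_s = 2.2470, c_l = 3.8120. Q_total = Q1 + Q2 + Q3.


Q1 (sensible, solid) = 0.2540 * 2.2470 * 17.4200 = 9.9423 kJ
Q2 (latent) = 0.2540 * 273.4270 = 69.4505 kJ
Q3 (sensible, liquid) = 0.2540 * 3.8120 * 26.9000 = 26.0459 kJ
Q_total = 105.4386 kJ

105.4386 kJ


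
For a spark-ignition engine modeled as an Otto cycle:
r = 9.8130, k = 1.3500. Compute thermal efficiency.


r^(k-1) = 2.2240
eta = 1 - 1/2.2240 = 0.5504 = 55.0355%

55.0355%


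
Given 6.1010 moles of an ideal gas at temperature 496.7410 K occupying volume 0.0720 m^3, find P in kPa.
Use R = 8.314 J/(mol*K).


P = nRT/V = 6.1010 * 8.314 * 496.7410 / 0.0720
= 25196.5484 / 0.0720 = 349952.0613 Pa = 349.9521 kPa

349.9521 kPa


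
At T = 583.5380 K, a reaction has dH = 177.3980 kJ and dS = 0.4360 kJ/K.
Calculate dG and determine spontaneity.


T*dS = 583.5380 * 0.4360 = 254.4226 kJ
dG = 177.3980 - 254.4226 = -77.0246 kJ (spontaneous)

dG = -77.0246 kJ, spontaneous


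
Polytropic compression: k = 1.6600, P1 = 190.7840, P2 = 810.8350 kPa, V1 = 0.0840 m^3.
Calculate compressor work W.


(k-1)/k = 0.3976
(P2/P1)^exp = 1.7776
W = 2.5152 * 190.7840 * 0.0840 * (1.7776 - 1) = 31.3444 kJ

31.3444 kJ


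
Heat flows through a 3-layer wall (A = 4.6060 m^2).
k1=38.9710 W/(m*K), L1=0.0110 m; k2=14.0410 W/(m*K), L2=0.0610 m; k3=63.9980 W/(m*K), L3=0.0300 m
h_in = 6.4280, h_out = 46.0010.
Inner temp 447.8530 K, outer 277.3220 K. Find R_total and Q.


R_conv_in = 1/(6.4280*4.6060) = 0.0338
R_1 = 0.0110/(38.9710*4.6060) = 6.1281e-05
R_2 = 0.0610/(14.0410*4.6060) = 0.0009
R_3 = 0.0300/(63.9980*4.6060) = 0.0001
R_conv_out = 1/(46.0010*4.6060) = 0.0047
R_total = 0.0396 K/W
Q = 170.5310 / 0.0396 = 4306.1994 W

R_total = 0.0396 K/W, Q = 4306.1994 W


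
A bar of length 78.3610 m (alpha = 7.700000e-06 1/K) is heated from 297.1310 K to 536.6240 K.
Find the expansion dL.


dT = 239.4930 K
dL = 7.700000e-06 * 78.3610 * 239.4930 = 0.144505 m
L_final = 78.505505 m

dL = 0.144505 m
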